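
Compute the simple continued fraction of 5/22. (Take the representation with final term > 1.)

[0; 4, 2, 2]

5 = 0*22 + 5
22 = 4*5 + 2
5 = 2*2 + 1
2 = 2*1 + 0  (stop)
So 5/22 = [0; 4, 2, 2].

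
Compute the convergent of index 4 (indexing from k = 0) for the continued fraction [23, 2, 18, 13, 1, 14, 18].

Using pₖ = aₖpₖ₋₁ + pₖ₋₂, qₖ = aₖqₖ₋₁ + qₖ₋₂ (with p₋₁=1, p₋₂=0, q₋₁=0, q₋₂=1):
  k=0: a=23, p=23, q=1
  k=1: a=2, p=47, q=2
  k=2: a=18, p=869, q=37
  k=3: a=13, p=11344, q=483
  k=4: a=1, p=12213, q=520

12213/520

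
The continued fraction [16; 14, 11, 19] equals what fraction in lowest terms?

Fold from the inside: start with 19/1.
  11 + 1/19 = 210/19
  14 + 19/210 = 2959/210
  16 + 210/2959 = 47554/2959

47554/2959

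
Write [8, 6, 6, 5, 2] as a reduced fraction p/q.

3420/419

Using pₖ = aₖpₖ₋₁ + pₖ₋₂ and qₖ = aₖqₖ₋₁ + qₖ₋₂:
  k=0: a=8, p=8, q=1
  k=1: a=6, p=49, q=6
  k=2: a=6, p=302, q=37
  k=3: a=5, p=1559, q=191
  k=4: a=2, p=3420, q=419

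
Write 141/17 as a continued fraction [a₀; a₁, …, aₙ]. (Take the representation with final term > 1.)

[8; 3, 2, 2]

141 = 8·17 + 5
17 = 3·5 + 2
5 = 2·2 + 1
2 = 2·1 + 0  (stop)
So 141/17 = [8; 3, 2, 2].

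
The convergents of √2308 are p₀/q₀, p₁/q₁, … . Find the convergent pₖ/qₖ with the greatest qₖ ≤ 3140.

110736/2305

√2308 = [48; 24, 96, …] (period length 2).
Convergents:
  p_0/q_0 = 48/1
  p_1/q_1 = 1153/24
  p_2/q_2 = 110736/2305
  p_3/q_3 = 2658817/55344
q_2 = 2305 ≤ 3140 < 55344 = q_3, so the answer is 110736/2305.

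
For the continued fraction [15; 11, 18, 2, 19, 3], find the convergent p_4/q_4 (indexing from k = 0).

Using pₖ = aₖpₖ₋₁ + pₖ₋₂, qₖ = aₖqₖ₋₁ + qₖ₋₂ (with p₋₁=1, p₋₂=0, q₋₁=0, q₋₂=1):
  k=0: a=15, p=15, q=1
  k=1: a=11, p=166, q=11
  k=2: a=18, p=3003, q=199
  k=3: a=2, p=6172, q=409
  k=4: a=19, p=120271, q=7970

120271/7970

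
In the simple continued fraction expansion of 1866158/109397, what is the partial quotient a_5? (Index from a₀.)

1866158 = 17·109397 + 6409   →  a_0 = 17
109397 = 17·6409 + 444   →  a_1 = 17
6409 = 14·444 + 193   →  a_2 = 14
444 = 2·193 + 58   →  a_3 = 2
193 = 3·58 + 19   →  a_4 = 3
58 = 3·19 + 1   →  a_5 = 3

3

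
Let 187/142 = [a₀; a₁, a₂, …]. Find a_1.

187 = 1·142 + 45   →  a_0 = 1
142 = 3·45 + 7   →  a_1 = 3

3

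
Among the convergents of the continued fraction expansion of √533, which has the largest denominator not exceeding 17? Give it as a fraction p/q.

277/12

√533 = [23; 11, 1, 1, 11, 46, …] (period length 5).
Convergents:
  p_0/q_0 = 23/1
  p_1/q_1 = 254/11
  p_2/q_2 = 277/12
  p_3/q_3 = 531/23
q_2 = 12 ≤ 17 < 23 = q_3, so the answer is 277/12.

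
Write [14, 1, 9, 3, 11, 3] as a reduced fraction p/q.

Using pₖ = aₖpₖ₋₁ + pₖ₋₂ and qₖ = aₖqₖ₋₁ + qₖ₋₂:
  k=0: a=14, p=14, q=1
  k=1: a=1, p=15, q=1
  k=2: a=9, p=149, q=10
  k=3: a=3, p=462, q=31
  k=4: a=11, p=5231, q=351
  k=5: a=3, p=16155, q=1084

16155/1084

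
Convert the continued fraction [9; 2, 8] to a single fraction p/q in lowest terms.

161/17

Fold from the inside: start with 8/1.
  2 + 1/8 = 17/8
  9 + 8/17 = 161/17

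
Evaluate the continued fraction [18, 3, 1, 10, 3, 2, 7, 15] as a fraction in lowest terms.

Using pₖ = aₖpₖ₋₁ + pₖ₋₂ and qₖ = aₖqₖ₋₁ + qₖ₋₂:
  k=0: a=18, p=18, q=1
  k=1: a=3, p=55, q=3
  k=2: a=1, p=73, q=4
  k=3: a=10, p=785, q=43
  k=4: a=3, p=2428, q=133
  k=5: a=2, p=5641, q=309
  k=6: a=7, p=41915, q=2296
  k=7: a=15, p=634366, q=34749

634366/34749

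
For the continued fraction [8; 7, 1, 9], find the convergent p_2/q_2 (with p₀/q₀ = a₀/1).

Using pₖ = aₖpₖ₋₁ + pₖ₋₂, qₖ = aₖqₖ₋₁ + qₖ₋₂ (with p₋₁=1, p₋₂=0, q₋₁=0, q₋₂=1):
  k=0: a=8, p=8, q=1
  k=1: a=7, p=57, q=7
  k=2: a=1, p=65, q=8

65/8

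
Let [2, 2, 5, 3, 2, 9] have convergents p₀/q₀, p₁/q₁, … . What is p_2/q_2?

27/11

Using pₖ = aₖpₖ₋₁ + pₖ₋₂, qₖ = aₖqₖ₋₁ + qₖ₋₂ (with p₋₁=1, p₋₂=0, q₋₁=0, q₋₂=1):
  k=0: a=2, p=2, q=1
  k=1: a=2, p=5, q=2
  k=2: a=5, p=27, q=11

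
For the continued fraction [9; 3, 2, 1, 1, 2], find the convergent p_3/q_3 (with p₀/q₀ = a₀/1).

Using pₖ = aₖpₖ₋₁ + pₖ₋₂, qₖ = aₖqₖ₋₁ + qₖ₋₂ (with p₋₁=1, p₋₂=0, q₋₁=0, q₋₂=1):
  k=0: a=9, p=9, q=1
  k=1: a=3, p=28, q=3
  k=2: a=2, p=65, q=7
  k=3: a=1, p=93, q=10

93/10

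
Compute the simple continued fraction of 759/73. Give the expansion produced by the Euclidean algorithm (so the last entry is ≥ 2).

[10; 2, 1, 1, 14]

759 = 10*73 + 29
73 = 2*29 + 15
29 = 1*15 + 14
15 = 1*14 + 1
14 = 14*1 + 0  (stop)
So 759/73 = [10; 2, 1, 1, 14].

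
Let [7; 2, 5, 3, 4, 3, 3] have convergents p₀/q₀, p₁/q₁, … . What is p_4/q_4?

1126/151

Using pₖ = aₖpₖ₋₁ + pₖ₋₂, qₖ = aₖqₖ₋₁ + qₖ₋₂ (with p₋₁=1, p₋₂=0, q₋₁=0, q₋₂=1):
  k=0: a=7, p=7, q=1
  k=1: a=2, p=15, q=2
  k=2: a=5, p=82, q=11
  k=3: a=3, p=261, q=35
  k=4: a=4, p=1126, q=151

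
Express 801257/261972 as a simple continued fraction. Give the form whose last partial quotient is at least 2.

801257 = 3·261972 + 15341
261972 = 17·15341 + 1175
15341 = 13·1175 + 66
1175 = 17·66 + 53
66 = 1·53 + 13
53 = 4·13 + 1
13 = 13·1 + 0  (stop)
So 801257/261972 = [3; 17, 13, 17, 1, 4, 13].

[3; 17, 13, 17, 1, 4, 13]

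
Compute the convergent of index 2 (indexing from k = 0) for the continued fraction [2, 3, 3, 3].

23/10

Using pₖ = aₖpₖ₋₁ + pₖ₋₂, qₖ = aₖqₖ₋₁ + qₖ₋₂ (with p₋₁=1, p₋₂=0, q₋₁=0, q₋₂=1):
  k=0: a=2, p=2, q=1
  k=1: a=3, p=7, q=3
  k=2: a=3, p=23, q=10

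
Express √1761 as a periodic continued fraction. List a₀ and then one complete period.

[41; 1, 26, 1, 82]

a₀ = ⌊√1761⌋ = 41.
With m₀=0, d₀=1 and mₖ₊₁ = dₖaₖ − mₖ, dₖ₊₁ = (n − mₖ₊₁²)/dₖ, aₖ₊₁ = ⌊(a₀+mₖ₊₁)/dₖ₊₁⌋:
  k=1: m=41, d=80, a=1
  k=2: m=39, d=3, a=26
  k=3: m=39, d=80, a=1
  k=4: m=41, d=1, a=82
d=1 and a=2a₀=82 at k=4, so the next step gives (m, d) = (41, 80) again — its k=1 value — and the period has length 4.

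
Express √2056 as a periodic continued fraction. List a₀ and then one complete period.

[45; 2, 1, 10, 1, 2, 90]

a₀ = ⌊√2056⌋ = 45.
With m₀=0, d₀=1 and mₖ₊₁ = dₖaₖ − mₖ, dₖ₊₁ = (n − mₖ₊₁²)/dₖ, aₖ₊₁ = ⌊(a₀+mₖ₊₁)/dₖ₊₁⌋:
  k=1: m=45, d=31, a=2
  k=2: m=17, d=57, a=1
  k=3: m=40, d=8, a=10
  k=4: m=40, d=57, a=1
  k=5: m=17, d=31, a=2
  k=6: m=45, d=1, a=90
d=1 and a=2a₀=90 at k=6, so the next step gives (m, d) = (45, 31) again — its k=1 value — and the period has length 6.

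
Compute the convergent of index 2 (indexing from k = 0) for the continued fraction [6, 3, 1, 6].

Using pₖ = aₖpₖ₋₁ + pₖ₋₂, qₖ = aₖqₖ₋₁ + qₖ₋₂ (with p₋₁=1, p₋₂=0, q₋₁=0, q₋₂=1):
  k=0: a=6, p=6, q=1
  k=1: a=3, p=19, q=3
  k=2: a=1, p=25, q=4

25/4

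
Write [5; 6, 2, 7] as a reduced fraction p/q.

500/97

Using pₖ = aₖpₖ₋₁ + pₖ₋₂ and qₖ = aₖqₖ₋₁ + qₖ₋₂:
  k=0: a=5, p=5, q=1
  k=1: a=6, p=31, q=6
  k=2: a=2, p=67, q=13
  k=3: a=7, p=500, q=97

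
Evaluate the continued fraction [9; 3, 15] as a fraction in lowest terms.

Fold from the inside: start with 15/1.
  3 + 1/15 = 46/15
  9 + 15/46 = 429/46

429/46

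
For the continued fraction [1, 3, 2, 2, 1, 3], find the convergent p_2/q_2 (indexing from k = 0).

9/7

Using pₖ = aₖpₖ₋₁ + pₖ₋₂, qₖ = aₖqₖ₋₁ + qₖ₋₂ (with p₋₁=1, p₋₂=0, q₋₁=0, q₋₂=1):
  k=0: a=1, p=1, q=1
  k=1: a=3, p=4, q=3
  k=2: a=2, p=9, q=7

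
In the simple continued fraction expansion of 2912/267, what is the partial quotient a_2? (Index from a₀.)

2912 = 10·267 + 242   →  a_0 = 10
267 = 1·242 + 25   →  a_1 = 1
242 = 9·25 + 17   →  a_2 = 9

9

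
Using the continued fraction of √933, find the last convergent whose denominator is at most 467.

√933 = [30; 1, 1, 5, 20, 5, 1, 1, 60, …] (period length 8).
Convergents:
  p_0/q_0 = 30/1
  p_1/q_1 = 31/1
  p_2/q_2 = 61/2
  p_3/q_3 = 336/11
  p_4/q_4 = 6781/222
  p_5/q_5 = 34241/1121
q_4 = 222 ≤ 467 < 1121 = q_5, so the answer is 6781/222.

6781/222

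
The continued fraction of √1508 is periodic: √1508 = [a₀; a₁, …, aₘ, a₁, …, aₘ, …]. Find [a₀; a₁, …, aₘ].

[38; 1, 4, 1, 76]

a₀ = ⌊√1508⌋ = 38.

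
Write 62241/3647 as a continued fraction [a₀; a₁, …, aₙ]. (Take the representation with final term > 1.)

[17; 15, 14, 4, 4]

62241 = 17·3647 + 242
3647 = 15·242 + 17
242 = 14·17 + 4
17 = 4·4 + 1
4 = 4·1 + 0  (stop)
So 62241/3647 = [17; 15, 14, 4, 4].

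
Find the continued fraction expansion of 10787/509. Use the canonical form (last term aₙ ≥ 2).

10787 = 21·509 + 98
509 = 5·98 + 19
98 = 5·19 + 3
19 = 6·3 + 1
3 = 3·1 + 0  (stop)
So 10787/509 = [21; 5, 5, 6, 3].

[21; 5, 5, 6, 3]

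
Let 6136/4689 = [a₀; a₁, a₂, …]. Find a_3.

6136 = 1·4689 + 1447   →  a_0 = 1
4689 = 3·1447 + 348   →  a_1 = 3
1447 = 4·348 + 55   →  a_2 = 4
348 = 6·55 + 18   →  a_3 = 6

6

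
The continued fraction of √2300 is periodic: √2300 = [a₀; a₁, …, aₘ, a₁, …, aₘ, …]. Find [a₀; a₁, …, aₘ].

a₀ = ⌊√2300⌋ = 47.

[47; 1, 22, 1, 94]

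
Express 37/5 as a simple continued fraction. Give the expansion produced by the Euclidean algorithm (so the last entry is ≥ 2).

37 = 7×5 + 2
5 = 2×2 + 1
2 = 2×1 + 0  (stop)
So 37/5 = [7; 2, 2].

[7; 2, 2]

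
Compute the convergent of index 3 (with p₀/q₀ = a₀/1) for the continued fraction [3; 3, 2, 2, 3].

Using pₖ = aₖpₖ₋₁ + pₖ₋₂, qₖ = aₖqₖ₋₁ + qₖ₋₂ (with p₋₁=1, p₋₂=0, q₋₁=0, q₋₂=1):
  k=0: a=3, p=3, q=1
  k=1: a=3, p=10, q=3
  k=2: a=2, p=23, q=7
  k=3: a=2, p=56, q=17

56/17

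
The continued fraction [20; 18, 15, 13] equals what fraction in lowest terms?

Using pₖ = aₖpₖ₋₁ + pₖ₋₂ and qₖ = aₖqₖ₋₁ + qₖ₋₂:
  k=0: a=20, p=20, q=1
  k=1: a=18, p=361, q=18
  k=2: a=15, p=5435, q=271
  k=3: a=13, p=71016, q=3541

71016/3541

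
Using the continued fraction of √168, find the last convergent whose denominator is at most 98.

√168 = [12; 1, 24, …] (period length 2).
Convergents:
  p_0/q_0 = 12/1
  p_1/q_1 = 13/1
  p_2/q_2 = 324/25
  p_3/q_3 = 337/26
  p_4/q_4 = 8412/649
q_3 = 26 ≤ 98 < 649 = q_4, so the answer is 337/26.

337/26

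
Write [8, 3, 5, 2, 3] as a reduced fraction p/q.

1006/121

Using pₖ = aₖpₖ₋₁ + pₖ₋₂ and qₖ = aₖqₖ₋₁ + qₖ₋₂:
  k=0: a=8, p=8, q=1
  k=1: a=3, p=25, q=3
  k=2: a=5, p=133, q=16
  k=3: a=2, p=291, q=35
  k=4: a=3, p=1006, q=121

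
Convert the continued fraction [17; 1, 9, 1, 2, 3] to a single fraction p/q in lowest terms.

Fold from the inside: start with 3/1.
  2 + 1/3 = 7/3
  1 + 3/7 = 10/7
  9 + 7/10 = 97/10
  1 + 10/97 = 107/97
  17 + 97/107 = 1916/107

1916/107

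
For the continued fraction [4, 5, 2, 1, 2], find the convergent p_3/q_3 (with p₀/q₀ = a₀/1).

67/16

Using pₖ = aₖpₖ₋₁ + pₖ₋₂, qₖ = aₖqₖ₋₁ + qₖ₋₂ (with p₋₁=1, p₋₂=0, q₋₁=0, q₋₂=1):
  k=0: a=4, p=4, q=1
  k=1: a=5, p=21, q=5
  k=2: a=2, p=46, q=11
  k=3: a=1, p=67, q=16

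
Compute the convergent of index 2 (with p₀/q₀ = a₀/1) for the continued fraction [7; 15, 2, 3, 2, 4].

219/31

Using pₖ = aₖpₖ₋₁ + pₖ₋₂, qₖ = aₖqₖ₋₁ + qₖ₋₂ (with p₋₁=1, p₋₂=0, q₋₁=0, q₋₂=1):
  k=0: a=7, p=7, q=1
  k=1: a=15, p=106, q=15
  k=2: a=2, p=219, q=31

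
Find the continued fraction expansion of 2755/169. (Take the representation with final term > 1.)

2755 = 16×169 + 51
169 = 3×51 + 16
51 = 3×16 + 3
16 = 5×3 + 1
3 = 3×1 + 0  (stop)
So 2755/169 = [16; 3, 3, 5, 3].

[16; 3, 3, 5, 3]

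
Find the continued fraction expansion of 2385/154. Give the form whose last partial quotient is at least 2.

2385 = 15*154 + 75
154 = 2*75 + 4
75 = 18*4 + 3
4 = 1*3 + 1
3 = 3*1 + 0  (stop)
So 2385/154 = [15; 2, 18, 1, 3].

[15; 2, 18, 1, 3]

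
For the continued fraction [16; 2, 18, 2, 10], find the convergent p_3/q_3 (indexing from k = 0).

Using pₖ = aₖpₖ₋₁ + pₖ₋₂, qₖ = aₖqₖ₋₁ + qₖ₋₂ (with p₋₁=1, p₋₂=0, q₋₁=0, q₋₂=1):
  k=0: a=16, p=16, q=1
  k=1: a=2, p=33, q=2
  k=2: a=18, p=610, q=37
  k=3: a=2, p=1253, q=76

1253/76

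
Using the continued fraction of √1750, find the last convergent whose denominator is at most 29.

251/6

√1750 = [41; 1, 4, 1, 82, …] (period length 4).
Convergents:
  p_0/q_0 = 41/1
  p_1/q_1 = 42/1
  p_2/q_2 = 209/5
  p_3/q_3 = 251/6
  p_4/q_4 = 20791/497
q_3 = 6 ≤ 29 < 497 = q_4, so the answer is 251/6.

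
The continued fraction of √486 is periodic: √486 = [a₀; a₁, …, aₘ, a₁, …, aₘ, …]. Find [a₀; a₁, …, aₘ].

[22; 22, 44]

a₀ = ⌊√486⌋ = 22.
With m₀=0, d₀=1 and mₖ₊₁ = dₖaₖ − mₖ, dₖ₊₁ = (n − mₖ₊₁²)/dₖ, aₖ₊₁ = ⌊(a₀+mₖ₊₁)/dₖ₊₁⌋:
  k=1: m=22, d=2, a=22
  k=2: m=22, d=1, a=44
d=1 and a=2a₀=44 at k=2, so the next step gives (m, d) = (22, 2) again — its k=1 value — and the period has length 2.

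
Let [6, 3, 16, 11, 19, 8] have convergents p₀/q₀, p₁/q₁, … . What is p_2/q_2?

310/49

Using pₖ = aₖpₖ₋₁ + pₖ₋₂, qₖ = aₖqₖ₋₁ + qₖ₋₂ (with p₋₁=1, p₋₂=0, q₋₁=0, q₋₂=1):
  k=0: a=6, p=6, q=1
  k=1: a=3, p=19, q=3
  k=2: a=16, p=310, q=49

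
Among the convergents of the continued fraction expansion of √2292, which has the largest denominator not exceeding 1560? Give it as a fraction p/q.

√2292 = [47; 1, 6, 1, 94, …] (period length 4).
Convergents:
  p_0/q_0 = 47/1
  p_1/q_1 = 48/1
  p_2/q_2 = 335/7
  p_3/q_3 = 383/8
  p_4/q_4 = 36337/759
  p_5/q_5 = 36720/767
  p_6/q_6 = 256657/5361
q_5 = 767 ≤ 1560 < 5361 = q_6, so the answer is 36720/767.

36720/767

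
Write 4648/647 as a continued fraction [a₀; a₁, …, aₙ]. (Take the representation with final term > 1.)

[7; 5, 2, 3, 2, 7]

4648 = 7*647 + 119
647 = 5*119 + 52
119 = 2*52 + 15
52 = 3*15 + 7
15 = 2*7 + 1
7 = 7*1 + 0  (stop)
So 4648/647 = [7; 5, 2, 3, 2, 7].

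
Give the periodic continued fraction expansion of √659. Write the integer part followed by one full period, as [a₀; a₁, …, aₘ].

a₀ = ⌊√659⌋ = 25.
With m₀=0, d₀=1 and mₖ₊₁ = dₖaₖ − mₖ, dₖ₊₁ = (n − mₖ₊₁²)/dₖ, aₖ₊₁ = ⌊(a₀+mₖ₊₁)/dₖ₊₁⌋:
  k=1: m=25, d=34, a=1
  k=2: m=9, d=17, a=2
  k=3: m=25, d=2, a=25
  k=4: m=25, d=17, a=2
  k=5: m=9, d=34, a=1
  k=6: m=25, d=1, a=50
d=1 and a=2a₀=50 at k=6, so the next step gives (m, d) = (25, 34) again — its k=1 value — and the period has length 6.

[25; 1, 2, 25, 2, 1, 50]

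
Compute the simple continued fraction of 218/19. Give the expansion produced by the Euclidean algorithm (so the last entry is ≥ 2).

[11; 2, 9]

218 = 11×19 + 9
19 = 2×9 + 1
9 = 9×1 + 0  (stop)
So 218/19 = [11; 2, 9].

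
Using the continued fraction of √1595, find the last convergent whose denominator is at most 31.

639/16

√1595 = [39; 1, 14, 1, 78, …] (period length 4).
Convergents:
  p_0/q_0 = 39/1
  p_1/q_1 = 40/1
  p_2/q_2 = 599/15
  p_3/q_3 = 639/16
  p_4/q_4 = 50441/1263
q_3 = 16 ≤ 31 < 1263 = q_4, so the answer is 639/16.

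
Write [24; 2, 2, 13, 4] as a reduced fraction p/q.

6662/273

Using pₖ = aₖpₖ₋₁ + pₖ₋₂ and qₖ = aₖqₖ₋₁ + qₖ₋₂:
  k=0: a=24, p=24, q=1
  k=1: a=2, p=49, q=2
  k=2: a=2, p=122, q=5
  k=3: a=13, p=1635, q=67
  k=4: a=4, p=6662, q=273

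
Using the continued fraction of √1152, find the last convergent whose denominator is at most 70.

√1152 = [33; 1, 15, 1, 66, …] (period length 4).
Convergents:
  p_0/q_0 = 33/1
  p_1/q_1 = 34/1
  p_2/q_2 = 543/16
  p_3/q_3 = 577/17
  p_4/q_4 = 38625/1138
q_3 = 17 ≤ 70 < 1138 = q_4, so the answer is 577/17.

577/17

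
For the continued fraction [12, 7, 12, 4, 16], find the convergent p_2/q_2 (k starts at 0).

Using pₖ = aₖpₖ₋₁ + pₖ₋₂, qₖ = aₖqₖ₋₁ + qₖ₋₂ (with p₋₁=1, p₋₂=0, q₋₁=0, q₋₂=1):
  k=0: a=12, p=12, q=1
  k=1: a=7, p=85, q=7
  k=2: a=12, p=1032, q=85

1032/85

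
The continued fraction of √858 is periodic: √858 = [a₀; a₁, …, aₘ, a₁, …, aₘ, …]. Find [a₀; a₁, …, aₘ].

[29; 3, 2, 3, 58]

a₀ = ⌊√858⌋ = 29.
With m₀=0, d₀=1 and mₖ₊₁ = dₖaₖ − mₖ, dₖ₊₁ = (n − mₖ₊₁²)/dₖ, aₖ₊₁ = ⌊(a₀+mₖ₊₁)/dₖ₊₁⌋:
  k=1: m=29, d=17, a=3
  k=2: m=22, d=22, a=2
  k=3: m=22, d=17, a=3
  k=4: m=29, d=1, a=58
d=1 and a=2a₀=58 at k=4, so the next step gives (m, d) = (29, 17) again — its k=1 value — and the period has length 4.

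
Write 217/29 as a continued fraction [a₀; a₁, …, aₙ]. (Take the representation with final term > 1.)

[7; 2, 14]

217 = 7·29 + 14
29 = 2·14 + 1
14 = 14·1 + 0  (stop)
So 217/29 = [7; 2, 14].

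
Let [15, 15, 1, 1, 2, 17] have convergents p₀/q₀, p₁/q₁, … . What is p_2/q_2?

241/16

Using pₖ = aₖpₖ₋₁ + pₖ₋₂, qₖ = aₖqₖ₋₁ + qₖ₋₂ (with p₋₁=1, p₋₂=0, q₋₁=0, q₋₂=1):
  k=0: a=15, p=15, q=1
  k=1: a=15, p=226, q=15
  k=2: a=1, p=241, q=16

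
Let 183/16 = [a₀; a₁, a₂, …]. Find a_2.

3

183 = 11·16 + 7   →  a_0 = 11
16 = 2·7 + 2   →  a_1 = 2
7 = 3·2 + 1   →  a_2 = 3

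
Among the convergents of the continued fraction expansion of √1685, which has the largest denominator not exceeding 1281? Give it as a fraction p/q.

34522/841

√1685 = [41; 20, 1, 1, 20, 82, …] (period length 5).
Convergents:
  p_0/q_0 = 41/1
  p_1/q_1 = 821/20
  p_2/q_2 = 862/21
  p_3/q_3 = 1683/41
  p_4/q_4 = 34522/841
  p_5/q_5 = 2832487/69003
q_4 = 841 ≤ 1281 < 69003 = q_5, so the answer is 34522/841.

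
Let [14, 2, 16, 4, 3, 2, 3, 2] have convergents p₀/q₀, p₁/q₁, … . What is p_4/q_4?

Using pₖ = aₖpₖ₋₁ + pₖ₋₂, qₖ = aₖqₖ₋₁ + qₖ₋₂ (with p₋₁=1, p₋₂=0, q₋₁=0, q₋₂=1):
  k=0: a=14, p=14, q=1
  k=1: a=2, p=29, q=2
  k=2: a=16, p=478, q=33
  k=3: a=4, p=1941, q=134
  k=4: a=3, p=6301, q=435

6301/435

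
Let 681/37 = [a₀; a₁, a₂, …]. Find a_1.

2

681 = 18·37 + 15   →  a_0 = 18
37 = 2·15 + 7   →  a_1 = 2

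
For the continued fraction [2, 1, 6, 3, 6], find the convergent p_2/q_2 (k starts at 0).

20/7

Using pₖ = aₖpₖ₋₁ + pₖ₋₂, qₖ = aₖqₖ₋₁ + qₖ₋₂ (with p₋₁=1, p₋₂=0, q₋₁=0, q₋₂=1):
  k=0: a=2, p=2, q=1
  k=1: a=1, p=3, q=1
  k=2: a=6, p=20, q=7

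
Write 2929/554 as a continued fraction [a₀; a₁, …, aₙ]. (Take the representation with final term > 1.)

[5; 3, 2, 15, 2, 2]

2929 = 5×554 + 159
554 = 3×159 + 77
159 = 2×77 + 5
77 = 15×5 + 2
5 = 2×2 + 1
2 = 2×1 + 0  (stop)
So 2929/554 = [5; 3, 2, 15, 2, 2].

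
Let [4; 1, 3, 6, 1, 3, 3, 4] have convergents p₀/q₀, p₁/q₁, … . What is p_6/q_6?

1737/365

Using pₖ = aₖpₖ₋₁ + pₖ₋₂, qₖ = aₖqₖ₋₁ + qₖ₋₂ (with p₋₁=1, p₋₂=0, q₋₁=0, q₋₂=1):
  k=0: a=4, p=4, q=1
  k=1: a=1, p=5, q=1
  k=2: a=3, p=19, q=4
  k=3: a=6, p=119, q=25
  k=4: a=1, p=138, q=29
  k=5: a=3, p=533, q=112
  k=6: a=3, p=1737, q=365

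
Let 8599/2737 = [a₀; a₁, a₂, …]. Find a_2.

8599 = 3·2737 + 388   →  a_0 = 3
2737 = 7·388 + 21   →  a_1 = 7
388 = 18·21 + 10   →  a_2 = 18

18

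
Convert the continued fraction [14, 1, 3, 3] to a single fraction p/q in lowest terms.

192/13

Using pₖ = aₖpₖ₋₁ + pₖ₋₂ and qₖ = aₖqₖ₋₁ + qₖ₋₂:
  k=0: a=14, p=14, q=1
  k=1: a=1, p=15, q=1
  k=2: a=3, p=59, q=4
  k=3: a=3, p=192, q=13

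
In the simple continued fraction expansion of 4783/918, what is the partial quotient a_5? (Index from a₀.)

4783 = 5·918 + 193   →  a_0 = 5
918 = 4·193 + 146   →  a_1 = 4
193 = 1·146 + 47   →  a_2 = 1
146 = 3·47 + 5   →  a_3 = 3
47 = 9·5 + 2   →  a_4 = 9
5 = 2·2 + 1   →  a_5 = 2

2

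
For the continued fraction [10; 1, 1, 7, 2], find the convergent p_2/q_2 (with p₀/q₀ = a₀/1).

Using pₖ = aₖpₖ₋₁ + pₖ₋₂, qₖ = aₖqₖ₋₁ + qₖ₋₂ (with p₋₁=1, p₋₂=0, q₋₁=0, q₋₂=1):
  k=0: a=10, p=10, q=1
  k=1: a=1, p=11, q=1
  k=2: a=1, p=21, q=2

21/2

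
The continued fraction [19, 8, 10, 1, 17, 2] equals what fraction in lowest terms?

62668/3277

Using pₖ = aₖpₖ₋₁ + pₖ₋₂ and qₖ = aₖqₖ₋₁ + qₖ₋₂:
  k=0: a=19, p=19, q=1
  k=1: a=8, p=153, q=8
  k=2: a=10, p=1549, q=81
  k=3: a=1, p=1702, q=89
  k=4: a=17, p=30483, q=1594
  k=5: a=2, p=62668, q=3277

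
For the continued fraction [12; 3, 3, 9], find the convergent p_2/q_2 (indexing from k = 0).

123/10

Using pₖ = aₖpₖ₋₁ + pₖ₋₂, qₖ = aₖqₖ₋₁ + qₖ₋₂ (with p₋₁=1, p₋₂=0, q₋₁=0, q₋₂=1):
  k=0: a=12, p=12, q=1
  k=1: a=3, p=37, q=3
  k=2: a=3, p=123, q=10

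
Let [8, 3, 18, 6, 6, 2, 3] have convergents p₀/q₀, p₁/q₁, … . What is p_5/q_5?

36965/4439

Using pₖ = aₖpₖ₋₁ + pₖ₋₂, qₖ = aₖqₖ₋₁ + qₖ₋₂ (with p₋₁=1, p₋₂=0, q₋₁=0, q₋₂=1):
  k=0: a=8, p=8, q=1
  k=1: a=3, p=25, q=3
  k=2: a=18, p=458, q=55
  k=3: a=6, p=2773, q=333
  k=4: a=6, p=17096, q=2053
  k=5: a=2, p=36965, q=4439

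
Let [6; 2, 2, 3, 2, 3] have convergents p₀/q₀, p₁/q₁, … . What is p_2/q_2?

Using pₖ = aₖpₖ₋₁ + pₖ₋₂, qₖ = aₖqₖ₋₁ + qₖ₋₂ (with p₋₁=1, p₋₂=0, q₋₁=0, q₋₂=1):
  k=0: a=6, p=6, q=1
  k=1: a=2, p=13, q=2
  k=2: a=2, p=32, q=5

32/5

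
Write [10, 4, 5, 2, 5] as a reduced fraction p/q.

Using pₖ = aₖpₖ₋₁ + pₖ₋₂ and qₖ = aₖqₖ₋₁ + qₖ₋₂:
  k=0: a=10, p=10, q=1
  k=1: a=4, p=41, q=4
  k=2: a=5, p=215, q=21
  k=3: a=2, p=471, q=46
  k=4: a=5, p=2570, q=251

2570/251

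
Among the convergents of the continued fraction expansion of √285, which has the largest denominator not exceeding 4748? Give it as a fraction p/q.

√285 = [16; 1, 7, 2, 7, 1, 32, …] (period length 6).
Convergents:
  p_0/q_0 = 16/1
  p_1/q_1 = 17/1
  p_2/q_2 = 135/8
  p_3/q_3 = 287/17
  p_4/q_4 = 2144/127
  p_5/q_5 = 2431/144
  p_6/q_6 = 79936/4735
  p_7/q_7 = 82367/4879
q_6 = 4735 ≤ 4748 < 4879 = q_7, so the answer is 79936/4735.

79936/4735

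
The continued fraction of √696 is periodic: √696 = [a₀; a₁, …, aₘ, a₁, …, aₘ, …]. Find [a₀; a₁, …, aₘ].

a₀ = ⌊√696⌋ = 26.
With m₀=0, d₀=1 and mₖ₊₁ = dₖaₖ − mₖ, dₖ₊₁ = (n − mₖ₊₁²)/dₖ, aₖ₊₁ = ⌊(a₀+mₖ₊₁)/dₖ₊₁⌋:
  k=1: m=26, d=20, a=2
  k=2: m=14, d=25, a=1
  k=3: m=11, d=23, a=1
  k=4: m=12, d=24, a=1
  k=5: m=12, d=23, a=1
  k=6: m=11, d=25, a=1
  k=7: m=14, d=20, a=2
  k=8: m=26, d=1, a=52
d=1 and a=2a₀=52 at k=8, so the next step gives (m, d) = (26, 20) again — its k=1 value — and the period has length 8.

[26; 2, 1, 1, 1, 1, 1, 2, 52]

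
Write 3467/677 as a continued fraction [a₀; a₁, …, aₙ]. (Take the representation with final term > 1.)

[5; 8, 3, 1, 9, 2]

3467 = 5×677 + 82
677 = 8×82 + 21
82 = 3×21 + 19
21 = 1×19 + 2
19 = 9×2 + 1
2 = 2×1 + 0  (stop)
So 3467/677 = [5; 8, 3, 1, 9, 2].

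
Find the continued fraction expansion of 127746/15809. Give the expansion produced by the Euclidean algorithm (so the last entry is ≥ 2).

127746 = 8*15809 + 1274
15809 = 12*1274 + 521
1274 = 2*521 + 232
521 = 2*232 + 57
232 = 4*57 + 4
57 = 14*4 + 1
4 = 4*1 + 0  (stop)
So 127746/15809 = [8; 12, 2, 2, 4, 14, 4].

[8; 12, 2, 2, 4, 14, 4]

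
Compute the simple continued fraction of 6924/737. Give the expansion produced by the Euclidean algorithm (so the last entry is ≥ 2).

[9; 2, 1, 1, 7, 6, 3]

6924 = 9*737 + 291
737 = 2*291 + 155
291 = 1*155 + 136
155 = 1*136 + 19
136 = 7*19 + 3
19 = 6*3 + 1
3 = 3*1 + 0  (stop)
So 6924/737 = [9; 2, 1, 1, 7, 6, 3].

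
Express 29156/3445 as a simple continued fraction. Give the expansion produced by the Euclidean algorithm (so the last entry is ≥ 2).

29156 = 8×3445 + 1596
3445 = 2×1596 + 253
1596 = 6×253 + 78
253 = 3×78 + 19
78 = 4×19 + 2
19 = 9×2 + 1
2 = 2×1 + 0  (stop)
So 29156/3445 = [8; 2, 6, 3, 4, 9, 2].

[8; 2, 6, 3, 4, 9, 2]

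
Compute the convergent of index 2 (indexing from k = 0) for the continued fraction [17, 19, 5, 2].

1637/96

Using pₖ = aₖpₖ₋₁ + pₖ₋₂, qₖ = aₖqₖ₋₁ + qₖ₋₂ (with p₋₁=1, p₋₂=0, q₋₁=0, q₋₂=1):
  k=0: a=17, p=17, q=1
  k=1: a=19, p=324, q=19
  k=2: a=5, p=1637, q=96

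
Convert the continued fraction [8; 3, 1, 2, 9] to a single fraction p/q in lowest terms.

Fold from the inside: start with 9/1.
  2 + 1/9 = 19/9
  1 + 9/19 = 28/19
  3 + 19/28 = 103/28
  8 + 28/103 = 852/103

852/103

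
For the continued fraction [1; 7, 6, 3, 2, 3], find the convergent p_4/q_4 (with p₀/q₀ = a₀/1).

Using pₖ = aₖpₖ₋₁ + pₖ₋₂, qₖ = aₖqₖ₋₁ + qₖ₋₂ (with p₋₁=1, p₋₂=0, q₋₁=0, q₋₂=1):
  k=0: a=1, p=1, q=1
  k=1: a=7, p=8, q=7
  k=2: a=6, p=49, q=43
  k=3: a=3, p=155, q=136
  k=4: a=2, p=359, q=315

359/315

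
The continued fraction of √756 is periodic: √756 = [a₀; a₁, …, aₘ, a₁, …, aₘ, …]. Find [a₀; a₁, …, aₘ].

a₀ = ⌊√756⌋ = 27.
With m₀=0, d₀=1 and mₖ₊₁ = dₖaₖ − mₖ, dₖ₊₁ = (n − mₖ₊₁²)/dₖ, aₖ₊₁ = ⌊(a₀+mₖ₊₁)/dₖ₊₁⌋:
  k=1: m=27, d=27, a=2
  k=2: m=27, d=1, a=54
d=1 and a=2a₀=54 at k=2, so the next step gives (m, d) = (27, 27) again — its k=1 value — and the period has length 2.

[27; 2, 54]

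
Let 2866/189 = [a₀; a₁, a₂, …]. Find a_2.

2866 = 15·189 + 31   →  a_0 = 15
189 = 6·31 + 3   →  a_1 = 6
31 = 10·3 + 1   →  a_2 = 10

10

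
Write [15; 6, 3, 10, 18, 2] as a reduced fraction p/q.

Using pₖ = aₖpₖ₋₁ + pₖ₋₂ and qₖ = aₖqₖ₋₁ + qₖ₋₂:
  k=0: a=15, p=15, q=1
  k=1: a=6, p=91, q=6
  k=2: a=3, p=288, q=19
  k=3: a=10, p=2971, q=196
  k=4: a=18, p=53766, q=3547
  k=5: a=2, p=110503, q=7290

110503/7290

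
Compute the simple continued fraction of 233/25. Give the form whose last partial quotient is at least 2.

233 = 9×25 + 8
25 = 3×8 + 1
8 = 8×1 + 0  (stop)
So 233/25 = [9; 3, 8].

[9; 3, 8]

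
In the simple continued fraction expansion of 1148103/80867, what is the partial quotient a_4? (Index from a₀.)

9

1148103 = 14·80867 + 15965   →  a_0 = 14
80867 = 5·15965 + 1042   →  a_1 = 5
15965 = 15·1042 + 335   →  a_2 = 15
1042 = 3·335 + 37   →  a_3 = 3
335 = 9·37 + 2   →  a_4 = 9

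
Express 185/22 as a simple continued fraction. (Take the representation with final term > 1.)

185 = 8×22 + 9
22 = 2×9 + 4
9 = 2×4 + 1
4 = 4×1 + 0  (stop)
So 185/22 = [8; 2, 2, 4].

[8; 2, 2, 4]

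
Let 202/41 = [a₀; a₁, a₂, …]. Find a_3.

202 = 4·41 + 38   →  a_0 = 4
41 = 1·38 + 3   →  a_1 = 1
38 = 12·3 + 2   →  a_2 = 12
3 = 1·2 + 1   →  a_3 = 1

1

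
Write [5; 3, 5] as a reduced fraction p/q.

85/16

Fold from the inside: start with 5/1.
  3 + 1/5 = 16/5
  5 + 5/16 = 85/16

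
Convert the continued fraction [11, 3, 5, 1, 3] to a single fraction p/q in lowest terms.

826/73

Using pₖ = aₖpₖ₋₁ + pₖ₋₂ and qₖ = aₖqₖ₋₁ + qₖ₋₂:
  k=0: a=11, p=11, q=1
  k=1: a=3, p=34, q=3
  k=2: a=5, p=181, q=16
  k=3: a=1, p=215, q=19
  k=4: a=3, p=826, q=73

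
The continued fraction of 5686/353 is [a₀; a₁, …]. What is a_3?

2

5686 = 16·353 + 38   →  a_0 = 16
353 = 9·38 + 11   →  a_1 = 9
38 = 3·11 + 5   →  a_2 = 3
11 = 2·5 + 1   →  a_3 = 2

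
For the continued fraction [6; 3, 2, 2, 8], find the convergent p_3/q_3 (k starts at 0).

Using pₖ = aₖpₖ₋₁ + pₖ₋₂, qₖ = aₖqₖ₋₁ + qₖ₋₂ (with p₋₁=1, p₋₂=0, q₋₁=0, q₋₂=1):
  k=0: a=6, p=6, q=1
  k=1: a=3, p=19, q=3
  k=2: a=2, p=44, q=7
  k=3: a=2, p=107, q=17

107/17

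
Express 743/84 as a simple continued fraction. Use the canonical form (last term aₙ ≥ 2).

[8; 1, 5, 2, 6]

743 = 8·84 + 71
84 = 1·71 + 13
71 = 5·13 + 6
13 = 2·6 + 1
6 = 6·1 + 0  (stop)
So 743/84 = [8; 1, 5, 2, 6].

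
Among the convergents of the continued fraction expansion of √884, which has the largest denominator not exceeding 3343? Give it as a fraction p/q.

√884 = [29; 1, 2, 1, 2, 1, 2, 1, 58, …] (period length 8).
Convergents:
  p_0/q_0 = 29/1
  p_1/q_1 = 30/1
  p_2/q_2 = 89/3
  p_3/q_3 = 119/4
  p_4/q_4 = 327/11
  p_5/q_5 = 446/15
  p_6/q_6 = 1219/41
  p_7/q_7 = 1665/56
  p_8/q_8 = 97789/3289
  p_9/q_9 = 99454/3345
q_8 = 3289 ≤ 3343 < 3345 = q_9, so the answer is 97789/3289.

97789/3289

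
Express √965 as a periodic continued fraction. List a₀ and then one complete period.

[31; 15, 1, 1, 15, 62]

a₀ = ⌊√965⌋ = 31.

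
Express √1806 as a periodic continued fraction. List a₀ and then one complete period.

[42; 2, 84]

a₀ = ⌊√1806⌋ = 42.
With m₀=0, d₀=1 and mₖ₊₁ = dₖaₖ − mₖ, dₖ₊₁ = (n − mₖ₊₁²)/dₖ, aₖ₊₁ = ⌊(a₀+mₖ₊₁)/dₖ₊₁⌋:
  k=1: m=42, d=42, a=2
  k=2: m=42, d=1, a=84
d=1 and a=2a₀=84 at k=2, so the next step gives (m, d) = (42, 42) again — its k=1 value — and the period has length 2.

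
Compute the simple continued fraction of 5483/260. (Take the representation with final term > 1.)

[21; 11, 3, 3, 2]

5483 = 21*260 + 23
260 = 11*23 + 7
23 = 3*7 + 2
7 = 3*2 + 1
2 = 2*1 + 0  (stop)
So 5483/260 = [21; 11, 3, 3, 2].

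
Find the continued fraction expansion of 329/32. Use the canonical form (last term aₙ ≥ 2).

[10; 3, 1, 1, 4]

329 = 10×32 + 9
32 = 3×9 + 5
9 = 1×5 + 4
5 = 1×4 + 1
4 = 4×1 + 0  (stop)
So 329/32 = [10; 3, 1, 1, 4].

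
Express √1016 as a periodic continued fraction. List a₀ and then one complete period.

a₀ = ⌊√1016⌋ = 31.
With m₀=0, d₀=1 and mₖ₊₁ = dₖaₖ − mₖ, dₖ₊₁ = (n − mₖ₊₁²)/dₖ, aₖ₊₁ = ⌊(a₀+mₖ₊₁)/dₖ₊₁⌋:
  k=1: m=31, d=55, a=1
  k=2: m=24, d=8, a=6
  k=3: m=24, d=55, a=1
  k=4: m=31, d=1, a=62
d=1 and a=2a₀=62 at k=4, so the next step gives (m, d) = (31, 55) again — its k=1 value — and the period has length 4.

[31; 1, 6, 1, 62]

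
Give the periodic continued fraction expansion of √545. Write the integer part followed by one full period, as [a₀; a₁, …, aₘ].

a₀ = ⌊√545⌋ = 23.
With m₀=0, d₀=1 and mₖ₊₁ = dₖaₖ − mₖ, dₖ₊₁ = (n − mₖ₊₁²)/dₖ, aₖ₊₁ = ⌊(a₀+mₖ₊₁)/dₖ₊₁⌋:
  k=1: m=23, d=16, a=2
  k=2: m=9, d=29, a=1
  k=3: m=20, d=5, a=8
  k=4: m=20, d=29, a=1
  k=5: m=9, d=16, a=2
  k=6: m=23, d=1, a=46
d=1 and a=2a₀=46 at k=6, so the next step gives (m, d) = (23, 16) again — its k=1 value — and the period has length 6.

[23; 2, 1, 8, 1, 2, 46]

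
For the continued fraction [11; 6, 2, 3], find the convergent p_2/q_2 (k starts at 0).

Using pₖ = aₖpₖ₋₁ + pₖ₋₂, qₖ = aₖqₖ₋₁ + qₖ₋₂ (with p₋₁=1, p₋₂=0, q₋₁=0, q₋₂=1):
  k=0: a=11, p=11, q=1
  k=1: a=6, p=67, q=6
  k=2: a=2, p=145, q=13

145/13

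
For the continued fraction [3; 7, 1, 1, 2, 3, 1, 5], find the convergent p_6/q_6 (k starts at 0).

523/167

Using pₖ = aₖpₖ₋₁ + pₖ₋₂, qₖ = aₖqₖ₋₁ + qₖ₋₂ (with p₋₁=1, p₋₂=0, q₋₁=0, q₋₂=1):
  k=0: a=3, p=3, q=1
  k=1: a=7, p=22, q=7
  k=2: a=1, p=25, q=8
  k=3: a=1, p=47, q=15
  k=4: a=2, p=119, q=38
  k=5: a=3, p=404, q=129
  k=6: a=1, p=523, q=167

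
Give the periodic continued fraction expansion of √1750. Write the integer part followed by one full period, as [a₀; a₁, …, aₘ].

a₀ = ⌊√1750⌋ = 41.
With m₀=0, d₀=1 and mₖ₊₁ = dₖaₖ − mₖ, dₖ₊₁ = (n − mₖ₊₁²)/dₖ, aₖ₊₁ = ⌊(a₀+mₖ₊₁)/dₖ₊₁⌋:
  k=1: m=41, d=69, a=1
  k=2: m=28, d=14, a=4
  k=3: m=28, d=69, a=1
  k=4: m=41, d=1, a=82
d=1 and a=2a₀=82 at k=4, so the next step gives (m, d) = (41, 69) again — its k=1 value — and the period has length 4.

[41; 1, 4, 1, 82]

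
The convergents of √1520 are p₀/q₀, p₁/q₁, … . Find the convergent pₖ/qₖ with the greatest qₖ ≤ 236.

√1520 = [38; 1, 76, …] (period length 2).
Convergents:
  p_0/q_0 = 38/1
  p_1/q_1 = 39/1
  p_2/q_2 = 3002/77
  p_3/q_3 = 3041/78
  p_4/q_4 = 234118/6005
q_3 = 78 ≤ 236 < 6005 = q_4, so the answer is 3041/78.

3041/78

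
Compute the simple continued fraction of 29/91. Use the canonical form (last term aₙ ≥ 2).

29 = 0*91 + 29
91 = 3*29 + 4
29 = 7*4 + 1
4 = 4*1 + 0  (stop)
So 29/91 = [0; 3, 7, 4].

[0; 3, 7, 4]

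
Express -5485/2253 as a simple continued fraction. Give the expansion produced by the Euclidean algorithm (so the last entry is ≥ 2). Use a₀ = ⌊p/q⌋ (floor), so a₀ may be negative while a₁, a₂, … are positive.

-5485 = -3·2253 + 1274
2253 = 1·1274 + 979
1274 = 1·979 + 295
979 = 3·295 + 94
295 = 3·94 + 13
94 = 7·13 + 3
13 = 4·3 + 1
3 = 3·1 + 0  (stop)
So -5485/2253 = [-3; 1, 1, 3, 3, 7, 4, 3].

[-3; 1, 1, 3, 3, 7, 4, 3]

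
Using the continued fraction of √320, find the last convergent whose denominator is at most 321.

5617/314

√320 = [17; 1, 7, 1, 34, …] (period length 4).
Convergents:
  p_0/q_0 = 17/1
  p_1/q_1 = 18/1
  p_2/q_2 = 143/8
  p_3/q_3 = 161/9
  p_4/q_4 = 5617/314
  p_5/q_5 = 5778/323
q_4 = 314 ≤ 321 < 323 = q_5, so the answer is 5617/314.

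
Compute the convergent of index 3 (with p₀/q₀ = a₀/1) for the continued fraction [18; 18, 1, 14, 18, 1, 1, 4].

Using pₖ = aₖpₖ₋₁ + pₖ₋₂, qₖ = aₖqₖ₋₁ + qₖ₋₂ (with p₋₁=1, p₋₂=0, q₋₁=0, q₋₂=1):
  k=0: a=18, p=18, q=1
  k=1: a=18, p=325, q=18
  k=2: a=1, p=343, q=19
  k=3: a=14, p=5127, q=284

5127/284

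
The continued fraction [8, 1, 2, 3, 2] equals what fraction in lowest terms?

200/23

Fold from the inside: start with 2/1.
  3 + 1/2 = 7/2
  2 + 2/7 = 16/7
  1 + 7/16 = 23/16
  8 + 16/23 = 200/23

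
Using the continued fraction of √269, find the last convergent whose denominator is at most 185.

2657/162

√269 = [16; 2, 2, 32, …] (period length 3).
Convergents:
  p_0/q_0 = 16/1
  p_1/q_1 = 33/2
  p_2/q_2 = 82/5
  p_3/q_3 = 2657/162
  p_4/q_4 = 5396/329
q_3 = 162 ≤ 185 < 329 = q_4, so the answer is 2657/162.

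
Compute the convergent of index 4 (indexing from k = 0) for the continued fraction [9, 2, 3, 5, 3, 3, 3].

1113/118

Using pₖ = aₖpₖ₋₁ + pₖ₋₂, qₖ = aₖqₖ₋₁ + qₖ₋₂ (with p₋₁=1, p₋₂=0, q₋₁=0, q₋₂=1):
  k=0: a=9, p=9, q=1
  k=1: a=2, p=19, q=2
  k=2: a=3, p=66, q=7
  k=3: a=5, p=349, q=37
  k=4: a=3, p=1113, q=118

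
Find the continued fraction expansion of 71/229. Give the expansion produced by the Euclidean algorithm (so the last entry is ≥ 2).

71 = 0*229 + 71
229 = 3*71 + 16
71 = 4*16 + 7
16 = 2*7 + 2
7 = 3*2 + 1
2 = 2*1 + 0  (stop)
So 71/229 = [0; 3, 4, 2, 3, 2].

[0; 3, 4, 2, 3, 2]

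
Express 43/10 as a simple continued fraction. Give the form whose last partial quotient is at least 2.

43 = 4·10 + 3
10 = 3·3 + 1
3 = 3·1 + 0  (stop)
So 43/10 = [4; 3, 3].

[4; 3, 3]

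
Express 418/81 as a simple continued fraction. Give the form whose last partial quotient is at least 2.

418 = 5*81 + 13
81 = 6*13 + 3
13 = 4*3 + 1
3 = 3*1 + 0  (stop)
So 418/81 = [5; 6, 4, 3].

[5; 6, 4, 3]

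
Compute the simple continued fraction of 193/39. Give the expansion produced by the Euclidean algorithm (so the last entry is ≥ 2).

[4; 1, 18, 2]

193 = 4·39 + 37
39 = 1·37 + 2
37 = 18·2 + 1
2 = 2·1 + 0  (stop)
So 193/39 = [4; 1, 18, 2].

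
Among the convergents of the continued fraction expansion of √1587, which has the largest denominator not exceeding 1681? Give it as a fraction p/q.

√1587 = [39; 1, 5, 7, 13, 7, 5, 1, 78, …] (period length 8).
Convergents:
  p_0/q_0 = 39/1
  p_1/q_1 = 40/1
  p_2/q_2 = 239/6
  p_3/q_3 = 1713/43
  p_4/q_4 = 22508/565
  p_5/q_5 = 159269/3998
q_4 = 565 ≤ 1681 < 3998 = q_5, so the answer is 22508/565.

22508/565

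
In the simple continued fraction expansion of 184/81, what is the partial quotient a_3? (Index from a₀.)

2

184 = 2·81 + 22   →  a_0 = 2
81 = 3·22 + 15   →  a_1 = 3
22 = 1·15 + 7   →  a_2 = 1
15 = 2·7 + 1   →  a_3 = 2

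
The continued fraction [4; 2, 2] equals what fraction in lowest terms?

Fold from the inside: start with 2/1.
  2 + 1/2 = 5/2
  4 + 2/5 = 22/5

22/5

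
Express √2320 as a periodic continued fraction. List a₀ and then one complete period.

[48; 6, 96]

a₀ = ⌊√2320⌋ = 48.
With m₀=0, d₀=1 and mₖ₊₁ = dₖaₖ − mₖ, dₖ₊₁ = (n − mₖ₊₁²)/dₖ, aₖ₊₁ = ⌊(a₀+mₖ₊₁)/dₖ₊₁⌋:
  k=1: m=48, d=16, a=6
  k=2: m=48, d=1, a=96
d=1 and a=2a₀=96 at k=2, so the next step gives (m, d) = (48, 16) again — its k=1 value — and the period has length 2.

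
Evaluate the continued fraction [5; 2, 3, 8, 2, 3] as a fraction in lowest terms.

Fold from the inside: start with 3/1.
  2 + 1/3 = 7/3
  8 + 3/7 = 59/7
  3 + 7/59 = 184/59
  2 + 59/184 = 427/184
  5 + 184/427 = 2319/427

2319/427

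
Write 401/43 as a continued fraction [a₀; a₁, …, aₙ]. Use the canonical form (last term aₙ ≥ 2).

401 = 9·43 + 14
43 = 3·14 + 1
14 = 14·1 + 0  (stop)
So 401/43 = [9; 3, 14].

[9; 3, 14]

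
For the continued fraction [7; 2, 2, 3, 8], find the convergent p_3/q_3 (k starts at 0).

126/17

Using pₖ = aₖpₖ₋₁ + pₖ₋₂, qₖ = aₖqₖ₋₁ + qₖ₋₂ (with p₋₁=1, p₋₂=0, q₋₁=0, q₋₂=1):
  k=0: a=7, p=7, q=1
  k=1: a=2, p=15, q=2
  k=2: a=2, p=37, q=5
  k=3: a=3, p=126, q=17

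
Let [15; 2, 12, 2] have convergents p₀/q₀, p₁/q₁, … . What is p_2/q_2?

Using pₖ = aₖpₖ₋₁ + pₖ₋₂, qₖ = aₖqₖ₋₁ + qₖ₋₂ (with p₋₁=1, p₋₂=0, q₋₁=0, q₋₂=1):
  k=0: a=15, p=15, q=1
  k=1: a=2, p=31, q=2
  k=2: a=12, p=387, q=25

387/25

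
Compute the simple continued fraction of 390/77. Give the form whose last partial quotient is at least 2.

390 = 5·77 + 5
77 = 15·5 + 2
5 = 2·2 + 1
2 = 2·1 + 0  (stop)
So 390/77 = [5; 15, 2, 2].

[5; 15, 2, 2]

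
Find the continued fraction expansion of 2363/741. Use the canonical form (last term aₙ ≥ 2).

2363 = 3*741 + 140
741 = 5*140 + 41
140 = 3*41 + 17
41 = 2*17 + 7
17 = 2*7 + 3
7 = 2*3 + 1
3 = 3*1 + 0  (stop)
So 2363/741 = [3; 5, 3, 2, 2, 2, 3].

[3; 5, 3, 2, 2, 2, 3]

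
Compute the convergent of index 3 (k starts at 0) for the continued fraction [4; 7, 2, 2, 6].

153/37

Using pₖ = aₖpₖ₋₁ + pₖ₋₂, qₖ = aₖqₖ₋₁ + qₖ₋₂ (with p₋₁=1, p₋₂=0, q₋₁=0, q₋₂=1):
  k=0: a=4, p=4, q=1
  k=1: a=7, p=29, q=7
  k=2: a=2, p=62, q=15
  k=3: a=2, p=153, q=37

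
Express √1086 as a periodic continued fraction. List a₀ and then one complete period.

a₀ = ⌊√1086⌋ = 32.
With m₀=0, d₀=1 and mₖ₊₁ = dₖaₖ − mₖ, dₖ₊₁ = (n − mₖ₊₁²)/dₖ, aₖ₊₁ = ⌊(a₀+mₖ₊₁)/dₖ₊₁⌋:
  k=1: m=32, d=62, a=1
  k=2: m=30, d=3, a=20
  k=3: m=30, d=62, a=1
  k=4: m=32, d=1, a=64
d=1 and a=2a₀=64 at k=4, so the next step gives (m, d) = (32, 62) again — its k=1 value — and the period has length 4.

[32; 1, 20, 1, 64]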